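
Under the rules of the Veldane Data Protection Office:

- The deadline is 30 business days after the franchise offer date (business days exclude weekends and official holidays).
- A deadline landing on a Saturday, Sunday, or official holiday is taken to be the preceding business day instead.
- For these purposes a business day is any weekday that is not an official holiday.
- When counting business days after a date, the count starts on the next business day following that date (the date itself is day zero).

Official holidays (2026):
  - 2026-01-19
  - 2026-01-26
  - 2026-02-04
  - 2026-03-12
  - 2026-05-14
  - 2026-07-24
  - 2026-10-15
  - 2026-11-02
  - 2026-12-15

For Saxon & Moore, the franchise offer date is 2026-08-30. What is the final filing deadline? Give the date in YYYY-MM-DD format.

Starting the day after 2026-08-30 and counting 30 business days lands on 2026-10-09.
2026-10-09 (Friday) is already a business day.
Final deadline: 2026-10-09.

2026-10-09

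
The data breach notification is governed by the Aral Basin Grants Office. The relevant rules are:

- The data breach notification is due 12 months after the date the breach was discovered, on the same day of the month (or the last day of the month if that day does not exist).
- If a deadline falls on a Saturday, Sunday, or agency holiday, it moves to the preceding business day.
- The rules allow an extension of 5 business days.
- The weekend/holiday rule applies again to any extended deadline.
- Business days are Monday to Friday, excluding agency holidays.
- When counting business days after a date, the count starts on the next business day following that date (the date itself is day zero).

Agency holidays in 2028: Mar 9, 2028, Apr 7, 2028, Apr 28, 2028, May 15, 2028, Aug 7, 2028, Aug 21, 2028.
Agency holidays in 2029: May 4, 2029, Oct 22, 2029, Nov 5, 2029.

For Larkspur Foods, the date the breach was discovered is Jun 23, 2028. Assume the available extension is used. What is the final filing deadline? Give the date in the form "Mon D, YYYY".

Jun 29, 2029

12 months after Jun 23, 2028, on the same day of the month, is Jun 23, 2029.
Jun 23, 2029 falls on a Saturday. Rolling to the preceding business day gives Jun 22, 2029, a Friday.
The 5-business-day extension runs from Jun 22, 2029 to Jun 29, 2029.
Jun 29, 2029 falls on a Friday, which is a business day, so no adjustment is needed.
So the filing is due Jun 29, 2029.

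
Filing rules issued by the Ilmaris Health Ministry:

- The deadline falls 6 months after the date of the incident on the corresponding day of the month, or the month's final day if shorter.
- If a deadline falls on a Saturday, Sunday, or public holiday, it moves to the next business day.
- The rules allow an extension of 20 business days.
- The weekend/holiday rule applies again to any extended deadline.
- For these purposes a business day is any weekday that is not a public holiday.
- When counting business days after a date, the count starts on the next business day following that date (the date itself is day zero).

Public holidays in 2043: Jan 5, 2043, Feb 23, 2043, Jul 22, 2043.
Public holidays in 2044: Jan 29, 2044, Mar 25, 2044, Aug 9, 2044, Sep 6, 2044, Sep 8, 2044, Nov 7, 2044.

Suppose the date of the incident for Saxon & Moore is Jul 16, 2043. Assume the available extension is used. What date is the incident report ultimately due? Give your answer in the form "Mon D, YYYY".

6 months from Jul 16, 2043 is Jan 16, 2044.
Jan 16, 2044 is a Saturday, so it moves to the next business day, Jan 18, 2044 (Monday).
Counting 20 further business days from Jan 18, 2044 reaches Feb 16, 2044.
Feb 16, 2044 is a Tuesday and not a listed holiday, so it stands.
Final deadline: Feb 16, 2044.

Feb 16, 2044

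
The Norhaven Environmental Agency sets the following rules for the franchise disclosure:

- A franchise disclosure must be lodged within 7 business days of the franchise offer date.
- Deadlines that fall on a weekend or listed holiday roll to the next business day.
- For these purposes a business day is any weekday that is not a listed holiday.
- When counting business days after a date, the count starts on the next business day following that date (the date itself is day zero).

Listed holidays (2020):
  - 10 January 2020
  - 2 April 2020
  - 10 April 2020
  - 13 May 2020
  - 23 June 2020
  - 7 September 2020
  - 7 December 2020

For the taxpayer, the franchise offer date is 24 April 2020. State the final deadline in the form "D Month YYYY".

Starting the day after 24 April 2020 and counting 7 business days lands on 5 May 2020.
5 May 2020 is a Tuesday and not a listed holiday, so it stands.
Deadline: 5 May 2020.

5 May 2020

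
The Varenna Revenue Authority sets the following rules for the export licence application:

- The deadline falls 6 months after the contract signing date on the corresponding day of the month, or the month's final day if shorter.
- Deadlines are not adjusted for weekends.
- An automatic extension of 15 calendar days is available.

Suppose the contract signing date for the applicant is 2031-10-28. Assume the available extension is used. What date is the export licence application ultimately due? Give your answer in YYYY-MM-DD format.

6 months from 2031-10-28 is 2032-04-28.
No adjustment is made for weekends or holidays, so 2032-04-28 stands.
Applying the 15-calendar-day extension: 2032-04-28 + 15 days = 2032-05-13.
2032-05-13 falls on a Thursday. The rules make no weekend/holiday allowance, so it remains 2032-05-13.
So the filing is due 2032-05-13.

2032-05-13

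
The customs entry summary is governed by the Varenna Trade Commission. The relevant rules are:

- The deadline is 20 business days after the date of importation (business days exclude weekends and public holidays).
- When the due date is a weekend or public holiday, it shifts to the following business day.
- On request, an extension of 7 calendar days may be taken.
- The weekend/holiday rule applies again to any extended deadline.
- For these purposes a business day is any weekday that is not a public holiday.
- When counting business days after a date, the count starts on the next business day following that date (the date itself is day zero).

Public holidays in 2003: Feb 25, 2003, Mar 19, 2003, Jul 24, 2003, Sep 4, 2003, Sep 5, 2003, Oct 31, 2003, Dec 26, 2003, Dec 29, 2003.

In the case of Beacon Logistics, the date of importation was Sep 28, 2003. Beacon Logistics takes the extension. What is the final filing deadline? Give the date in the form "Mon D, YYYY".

Nov 3, 2003

Counting 20 business days after Sep 28, 2003 (skipping weekends and listed holidays) reaches Oct 24, 2003.
Oct 24, 2003 (Friday) is already a business day.
The 7-calendar-day extension moves the deadline from Oct 24, 2003 to Oct 31, 2003.
Because Oct 31, 2003 is a listed holiday, the deadline becomes Nov 3, 2003 (Monday).
Final deadline: Nov 3, 2003.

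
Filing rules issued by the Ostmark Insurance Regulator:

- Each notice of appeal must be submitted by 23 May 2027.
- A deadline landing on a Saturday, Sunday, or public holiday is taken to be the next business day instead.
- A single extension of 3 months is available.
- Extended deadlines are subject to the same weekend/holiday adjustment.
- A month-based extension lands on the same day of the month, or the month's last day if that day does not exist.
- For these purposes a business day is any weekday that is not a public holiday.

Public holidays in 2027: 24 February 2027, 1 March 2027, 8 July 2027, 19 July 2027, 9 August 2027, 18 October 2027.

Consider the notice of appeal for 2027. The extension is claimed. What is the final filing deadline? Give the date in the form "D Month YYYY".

24 August 2027

The statutory due date is 23 May 2027.
23 May 2027 falls on a Sunday. Rolling to the next business day gives 24 May 2027, a Monday.
Applying the 3 months extension: 3 months after 24 May 2027 is 24 August 2027.
24 August 2027 falls on a Tuesday, which is a business day, so no adjustment is needed.
So the filing is due 24 August 2027.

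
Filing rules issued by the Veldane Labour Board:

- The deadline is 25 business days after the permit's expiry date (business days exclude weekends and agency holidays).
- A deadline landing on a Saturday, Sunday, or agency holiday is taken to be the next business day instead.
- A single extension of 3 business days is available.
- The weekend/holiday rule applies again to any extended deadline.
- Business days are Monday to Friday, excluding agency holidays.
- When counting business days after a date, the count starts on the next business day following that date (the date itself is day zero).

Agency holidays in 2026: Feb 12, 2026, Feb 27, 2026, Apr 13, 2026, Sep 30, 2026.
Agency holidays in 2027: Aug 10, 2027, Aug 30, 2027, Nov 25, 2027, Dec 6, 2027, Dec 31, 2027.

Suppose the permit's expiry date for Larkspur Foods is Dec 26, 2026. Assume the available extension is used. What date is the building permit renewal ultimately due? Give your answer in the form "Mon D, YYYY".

Feb 3, 2027

25 business days after Dec 26, 2026, excluding weekends and holidays, is Jan 29, 2027.
Jan 29, 2027 falls on a Friday, which is a business day, so no adjustment is needed.
Applying the 3-business-day extension: 3 business days after Jan 29, 2027 is Feb 3, 2027.
Since Feb 3, 2027 is a Wednesday and not a holiday, the date is unchanged.
The final due date is Feb 3, 2027.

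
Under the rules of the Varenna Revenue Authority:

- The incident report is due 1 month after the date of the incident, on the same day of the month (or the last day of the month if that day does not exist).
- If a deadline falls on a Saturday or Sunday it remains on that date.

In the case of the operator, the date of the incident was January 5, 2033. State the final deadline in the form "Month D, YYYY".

February 5, 2033

Moving 1 month forward from January 5, 2033 on the corresponding day gives February 5, 2033.
February 5, 2033 is a Saturday; no weekend or holiday adjustment applies.
Deadline: February 5, 2033.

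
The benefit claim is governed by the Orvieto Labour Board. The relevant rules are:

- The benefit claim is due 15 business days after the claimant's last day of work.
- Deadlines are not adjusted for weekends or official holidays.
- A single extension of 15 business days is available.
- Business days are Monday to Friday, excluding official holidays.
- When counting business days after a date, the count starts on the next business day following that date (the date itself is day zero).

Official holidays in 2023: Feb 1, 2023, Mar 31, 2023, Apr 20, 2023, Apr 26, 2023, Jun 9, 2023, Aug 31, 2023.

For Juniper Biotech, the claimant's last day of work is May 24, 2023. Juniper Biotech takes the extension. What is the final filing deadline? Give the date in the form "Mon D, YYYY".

15 business days after May 24, 2023, excluding weekends and holidays, is Jun 15, 2023.
No adjustment is made for weekends or holidays, so Jun 15, 2023 stands.
Counting 15 further business days from Jun 15, 2023 reaches Jul 6, 2023.
Jul 6, 2023 falls on a Thursday. The rules make no weekend/holiday allowance, so it remains Jul 6, 2023.
So the filing is due Jul 6, 2023.

Jul 6, 2023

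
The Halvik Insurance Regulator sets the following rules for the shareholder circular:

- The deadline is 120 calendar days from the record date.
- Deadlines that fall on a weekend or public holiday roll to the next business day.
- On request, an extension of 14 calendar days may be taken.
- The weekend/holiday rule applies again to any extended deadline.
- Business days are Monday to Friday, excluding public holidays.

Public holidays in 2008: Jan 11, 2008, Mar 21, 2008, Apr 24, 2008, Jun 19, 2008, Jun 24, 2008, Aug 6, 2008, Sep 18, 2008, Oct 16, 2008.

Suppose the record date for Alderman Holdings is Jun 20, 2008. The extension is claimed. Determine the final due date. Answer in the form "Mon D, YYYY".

Adding 120 calendar days to Jun 20, 2008 gives Oct 18, 2008.
Oct 18, 2008 falls on a Saturday. Rolling to the next business day gives Oct 20, 2008, a Monday.
The 14-calendar-day extension moves the deadline from Oct 20, 2008 to Nov 3, 2008.
Since Nov 3, 2008 is a Monday and not a holiday, the date is unchanged.
So the filing is due Nov 3, 2008.

Nov 3, 2008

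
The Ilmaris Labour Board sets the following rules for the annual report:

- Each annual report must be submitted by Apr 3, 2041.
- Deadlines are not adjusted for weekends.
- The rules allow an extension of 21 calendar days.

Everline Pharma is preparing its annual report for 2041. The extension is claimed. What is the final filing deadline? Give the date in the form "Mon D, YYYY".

Start from the fixed due date, Apr 3, 2041.
No adjustment is made for weekends or holidays, so Apr 3, 2041 stands.
The 21-calendar-day extension moves the deadline from Apr 3, 2041 to Apr 24, 2041.
No adjustment is made for weekends or holidays, so Apr 24, 2041 stands.
So the filing is due Apr 24, 2041.

Apr 24, 2041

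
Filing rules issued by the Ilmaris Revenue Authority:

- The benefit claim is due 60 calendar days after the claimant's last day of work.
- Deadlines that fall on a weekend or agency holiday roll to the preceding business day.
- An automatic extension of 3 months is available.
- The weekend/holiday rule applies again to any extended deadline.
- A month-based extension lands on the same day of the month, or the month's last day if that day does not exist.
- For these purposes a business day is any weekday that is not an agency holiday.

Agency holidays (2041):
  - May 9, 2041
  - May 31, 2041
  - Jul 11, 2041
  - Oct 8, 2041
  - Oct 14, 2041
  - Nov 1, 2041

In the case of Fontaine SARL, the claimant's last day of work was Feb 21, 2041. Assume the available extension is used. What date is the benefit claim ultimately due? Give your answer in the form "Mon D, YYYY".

Jul 22, 2041

60 calendar days after Feb 21, 2041 is Apr 22, 2041.
Apr 22, 2041 is a Monday and not a listed holiday, so it stands.
The 3 months extension carries Apr 22, 2041 to Jul 22, 2041.
Since Jul 22, 2041 is a Monday and not a holiday, the date is unchanged.
So the filing is due Jul 22, 2041.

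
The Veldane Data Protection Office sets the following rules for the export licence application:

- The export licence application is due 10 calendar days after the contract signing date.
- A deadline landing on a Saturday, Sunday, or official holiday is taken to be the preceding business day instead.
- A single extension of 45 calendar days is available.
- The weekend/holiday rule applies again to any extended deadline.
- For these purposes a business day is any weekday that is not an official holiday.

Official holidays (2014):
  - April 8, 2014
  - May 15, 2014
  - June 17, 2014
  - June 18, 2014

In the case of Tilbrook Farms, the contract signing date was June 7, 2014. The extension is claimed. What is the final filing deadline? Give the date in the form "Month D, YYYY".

10 calendar days after June 7, 2014 is June 17, 2014.
Because June 17, 2014 is a listed holiday, the deadline becomes June 16, 2014 (Monday).
With the 45-day extension, June 16, 2014 becomes July 31, 2014.
July 31, 2014 falls on a Thursday, which is a business day, so no adjustment is needed.
So the filing is due July 31, 2014.

July 31, 2014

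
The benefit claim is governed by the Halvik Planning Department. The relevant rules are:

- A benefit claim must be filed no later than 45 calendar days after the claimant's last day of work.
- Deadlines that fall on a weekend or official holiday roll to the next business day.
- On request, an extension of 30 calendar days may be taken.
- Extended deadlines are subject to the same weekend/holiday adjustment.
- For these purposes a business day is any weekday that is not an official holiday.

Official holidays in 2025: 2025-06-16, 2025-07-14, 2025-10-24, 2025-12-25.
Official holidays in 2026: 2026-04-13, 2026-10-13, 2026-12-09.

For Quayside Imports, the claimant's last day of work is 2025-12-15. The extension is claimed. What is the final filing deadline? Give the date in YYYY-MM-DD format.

45 calendar days after 2025-12-15 is 2026-01-29.
2026-01-29 falls on a Thursday, which is a business day, so no adjustment is needed.
The 30-calendar-day extension moves the deadline from 2026-01-29 to 2026-02-28.
2026-02-28 is a Saturday; the next business day is 2026-03-02 (Monday).
Final deadline: 2026-03-02.

2026-03-02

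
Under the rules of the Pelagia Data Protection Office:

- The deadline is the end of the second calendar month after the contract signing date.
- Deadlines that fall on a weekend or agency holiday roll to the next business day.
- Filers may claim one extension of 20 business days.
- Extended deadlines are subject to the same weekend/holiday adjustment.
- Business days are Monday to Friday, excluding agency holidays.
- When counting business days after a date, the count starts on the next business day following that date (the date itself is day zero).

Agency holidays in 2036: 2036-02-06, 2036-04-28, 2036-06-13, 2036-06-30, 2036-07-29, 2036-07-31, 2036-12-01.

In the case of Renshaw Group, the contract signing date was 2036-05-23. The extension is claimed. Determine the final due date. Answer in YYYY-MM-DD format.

2036-08-29

The second month after 2036-05-23 is July 2036, whose last day is 2036-07-31.
Because 2036-07-31 is a listed holiday, the deadline becomes 2036-08-01 (Friday).
Counting 20 further business days from 2036-08-01 reaches 2036-08-29.
2036-08-29 is a Friday and not a listed holiday, so it stands.
Final deadline: 2036-08-29.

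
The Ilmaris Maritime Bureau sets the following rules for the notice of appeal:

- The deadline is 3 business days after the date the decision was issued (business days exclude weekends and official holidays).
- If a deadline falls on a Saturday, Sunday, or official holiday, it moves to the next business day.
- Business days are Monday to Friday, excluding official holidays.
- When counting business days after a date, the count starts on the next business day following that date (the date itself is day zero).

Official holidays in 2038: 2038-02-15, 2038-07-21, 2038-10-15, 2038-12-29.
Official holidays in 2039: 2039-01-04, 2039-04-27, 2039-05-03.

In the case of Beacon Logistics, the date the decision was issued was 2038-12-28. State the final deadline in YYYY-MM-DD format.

Starting the day after 2038-12-28 and counting 3 business days lands on 2039-01-03.
2039-01-03 (Monday) is already a business day.
Deadline: 2039-01-03.

2039-01-03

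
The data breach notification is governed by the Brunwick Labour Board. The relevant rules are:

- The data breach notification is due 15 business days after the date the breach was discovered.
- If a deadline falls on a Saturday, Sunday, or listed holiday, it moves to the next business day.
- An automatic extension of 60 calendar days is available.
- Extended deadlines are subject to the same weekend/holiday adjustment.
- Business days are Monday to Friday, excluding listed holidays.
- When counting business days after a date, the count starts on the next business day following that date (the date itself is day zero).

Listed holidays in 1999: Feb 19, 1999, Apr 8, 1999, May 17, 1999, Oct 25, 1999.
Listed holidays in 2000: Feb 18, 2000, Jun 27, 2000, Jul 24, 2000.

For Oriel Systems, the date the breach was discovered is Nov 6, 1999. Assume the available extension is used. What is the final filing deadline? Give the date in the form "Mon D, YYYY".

Jan 25, 2000

15 business days after Nov 6, 1999, excluding weekends and holidays, is Nov 26, 1999.
Nov 26, 1999 is a Friday and not a listed holiday, so it stands.
The 60-calendar-day extension moves the deadline from Nov 26, 1999 to Jan 25, 2000.
Since Jan 25, 2000 is a Tuesday and not a holiday, the date is unchanged.
So the filing is due Jan 25, 2000.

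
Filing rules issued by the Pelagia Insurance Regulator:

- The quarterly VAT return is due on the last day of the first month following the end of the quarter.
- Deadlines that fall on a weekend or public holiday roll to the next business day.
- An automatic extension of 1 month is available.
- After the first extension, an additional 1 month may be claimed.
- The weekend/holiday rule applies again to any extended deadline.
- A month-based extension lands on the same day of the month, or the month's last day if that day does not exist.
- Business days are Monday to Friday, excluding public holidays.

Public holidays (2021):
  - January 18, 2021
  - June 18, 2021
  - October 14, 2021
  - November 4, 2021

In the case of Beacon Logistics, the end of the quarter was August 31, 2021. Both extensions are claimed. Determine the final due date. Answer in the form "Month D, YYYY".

1 month after August 31, 2021 falls in September 2021; the last day of that month is September 30, 2021.
September 30, 2021 is a Thursday and not a listed holiday, so it stands.
Add 1 month to September 30, 2021: October 30, 2021.
Because October 30, 2021 is a Saturday, the deadline becomes November 1, 2021 (Monday).
Add 1 month to November 1, 2021: December 1, 2021.
Since December 1, 2021 is a Wednesday and not a holiday, the date is unchanged.
So the filing is due December 1, 2021.

December 1, 2021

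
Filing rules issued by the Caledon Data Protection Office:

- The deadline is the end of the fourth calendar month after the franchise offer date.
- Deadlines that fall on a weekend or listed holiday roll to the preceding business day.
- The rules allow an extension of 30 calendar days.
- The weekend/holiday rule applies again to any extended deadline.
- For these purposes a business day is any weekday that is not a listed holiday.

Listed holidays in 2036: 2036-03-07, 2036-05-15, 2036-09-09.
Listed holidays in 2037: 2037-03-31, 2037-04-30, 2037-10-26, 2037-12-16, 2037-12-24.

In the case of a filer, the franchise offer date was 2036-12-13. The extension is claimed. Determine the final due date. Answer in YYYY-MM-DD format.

4 months after 2036-12-13 is April 2037; that month ends on 2037-04-30.
2037-04-30 is a listed holiday, so it moves to the preceding business day, 2037-04-29 (Wednesday).
The 30-calendar-day extension moves the deadline from 2037-04-29 to 2037-05-29.
2037-05-29 is a Friday and not a listed holiday, so it stands.
Deadline: 2037-05-29.

2037-05-29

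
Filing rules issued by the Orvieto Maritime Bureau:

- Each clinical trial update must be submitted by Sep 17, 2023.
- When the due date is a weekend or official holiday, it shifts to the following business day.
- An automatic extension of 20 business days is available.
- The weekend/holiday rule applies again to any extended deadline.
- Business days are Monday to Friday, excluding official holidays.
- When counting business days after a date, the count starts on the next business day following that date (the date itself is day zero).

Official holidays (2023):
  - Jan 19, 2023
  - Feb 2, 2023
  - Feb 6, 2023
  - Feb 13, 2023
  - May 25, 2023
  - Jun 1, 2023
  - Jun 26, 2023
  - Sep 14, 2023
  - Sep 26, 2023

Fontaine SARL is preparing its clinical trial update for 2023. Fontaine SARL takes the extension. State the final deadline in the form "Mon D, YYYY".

The statutory due date is Sep 17, 2023.
Sep 17, 2023 is a Sunday, so it moves to the next business day, Sep 18, 2023 (Monday).
Applying the 20-business-day extension: 20 business days after Sep 18, 2023 is Oct 17, 2023.
Oct 17, 2023 falls on a Tuesday, which is a business day, so no adjustment is needed.
Deadline: Oct 17, 2023.

Oct 17, 2023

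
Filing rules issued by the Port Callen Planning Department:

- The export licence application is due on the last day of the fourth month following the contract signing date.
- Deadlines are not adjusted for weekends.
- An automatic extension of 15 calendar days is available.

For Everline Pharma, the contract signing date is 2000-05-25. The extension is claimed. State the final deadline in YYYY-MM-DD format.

4 months after 2000-05-25 is September 2000; that month ends on 2000-09-30.
No adjustment is made for weekends or holidays, so 2000-09-30 stands.
Applying the 15-calendar-day extension: 2000-09-30 + 15 days = 2000-10-15.
2000-10-15 falls on a Sunday. The rules make no weekend/holiday allowance, so it remains 2000-10-15.
So the filing is due 2000-10-15.

2000-10-15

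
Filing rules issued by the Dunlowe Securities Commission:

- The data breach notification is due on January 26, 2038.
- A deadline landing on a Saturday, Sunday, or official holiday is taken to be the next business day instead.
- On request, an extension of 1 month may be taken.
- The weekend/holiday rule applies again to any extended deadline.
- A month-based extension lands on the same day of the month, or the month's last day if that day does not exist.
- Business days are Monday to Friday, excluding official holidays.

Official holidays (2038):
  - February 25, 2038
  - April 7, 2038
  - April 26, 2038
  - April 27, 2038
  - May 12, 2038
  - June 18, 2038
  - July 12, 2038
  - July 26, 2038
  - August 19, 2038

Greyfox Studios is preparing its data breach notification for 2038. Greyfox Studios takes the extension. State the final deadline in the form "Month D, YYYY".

February 26, 2038

The stated deadline is January 26, 2038.
January 26, 2038 (Tuesday) is already a business day.
Applying the 1 month extension: 1 month after January 26, 2038 is February 26, 2038.
Since February 26, 2038 is a Friday and not a holiday, the date is unchanged.
Final deadline: February 26, 2038.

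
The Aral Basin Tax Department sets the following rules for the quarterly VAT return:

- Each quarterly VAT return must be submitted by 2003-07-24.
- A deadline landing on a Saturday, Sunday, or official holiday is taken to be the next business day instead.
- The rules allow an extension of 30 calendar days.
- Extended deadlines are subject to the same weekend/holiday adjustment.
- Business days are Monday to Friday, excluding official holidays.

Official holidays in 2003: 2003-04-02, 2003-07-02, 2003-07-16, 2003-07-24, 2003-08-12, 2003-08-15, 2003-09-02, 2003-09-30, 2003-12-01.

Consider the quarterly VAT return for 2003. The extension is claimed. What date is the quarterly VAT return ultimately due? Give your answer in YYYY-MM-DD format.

The statutory due date is 2003-07-24.
Because 2003-07-24 is a listed holiday, the deadline becomes 2003-07-25 (Friday).
The 30-calendar-day extension moves the deadline from 2003-07-25 to 2003-08-24.
2003-08-24 falls on a Sunday. Rolling to the next business day gives 2003-08-25, a Monday.
The final due date is 2003-08-25.

2003-08-25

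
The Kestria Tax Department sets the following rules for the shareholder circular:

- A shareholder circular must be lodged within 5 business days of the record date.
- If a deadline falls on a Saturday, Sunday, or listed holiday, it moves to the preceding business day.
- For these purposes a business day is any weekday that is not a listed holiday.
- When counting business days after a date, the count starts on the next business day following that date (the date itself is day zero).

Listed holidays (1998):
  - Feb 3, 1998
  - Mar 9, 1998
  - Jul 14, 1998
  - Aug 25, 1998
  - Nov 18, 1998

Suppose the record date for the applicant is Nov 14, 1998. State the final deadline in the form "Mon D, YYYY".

Nov 23, 1998

Starting the day after Nov 14, 1998 and counting 5 business days lands on Nov 23, 1998.
Nov 23, 1998 (Monday) is already a business day.
Final deadline: Nov 23, 1998.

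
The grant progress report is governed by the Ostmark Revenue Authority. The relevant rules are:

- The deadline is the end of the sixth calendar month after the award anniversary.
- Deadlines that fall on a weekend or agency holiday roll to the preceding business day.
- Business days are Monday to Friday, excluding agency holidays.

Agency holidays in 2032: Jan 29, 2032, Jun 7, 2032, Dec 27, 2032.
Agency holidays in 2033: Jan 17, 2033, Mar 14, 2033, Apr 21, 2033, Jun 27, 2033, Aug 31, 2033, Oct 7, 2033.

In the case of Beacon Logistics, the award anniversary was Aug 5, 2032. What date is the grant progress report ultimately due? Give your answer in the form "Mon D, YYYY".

The sixth month after Aug 5, 2032 is February 2033, whose last day is Feb 28, 2033.
Feb 28, 2033 is a Monday and not a listed holiday, so it stands.
The final due date is Feb 28, 2033.

Feb 28, 2033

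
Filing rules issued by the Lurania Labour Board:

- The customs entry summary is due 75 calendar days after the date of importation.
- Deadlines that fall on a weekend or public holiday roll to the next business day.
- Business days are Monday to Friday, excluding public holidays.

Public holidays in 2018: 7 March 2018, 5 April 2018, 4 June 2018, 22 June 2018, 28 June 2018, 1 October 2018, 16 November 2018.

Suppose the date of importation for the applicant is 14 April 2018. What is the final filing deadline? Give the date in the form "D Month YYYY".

From 14 April 2018, 75 calendar days later is 28 June 2018.
Because 28 June 2018 is a listed holiday, the deadline becomes 29 June 2018 (Friday).
The final due date is 29 June 2018.

29 June 2018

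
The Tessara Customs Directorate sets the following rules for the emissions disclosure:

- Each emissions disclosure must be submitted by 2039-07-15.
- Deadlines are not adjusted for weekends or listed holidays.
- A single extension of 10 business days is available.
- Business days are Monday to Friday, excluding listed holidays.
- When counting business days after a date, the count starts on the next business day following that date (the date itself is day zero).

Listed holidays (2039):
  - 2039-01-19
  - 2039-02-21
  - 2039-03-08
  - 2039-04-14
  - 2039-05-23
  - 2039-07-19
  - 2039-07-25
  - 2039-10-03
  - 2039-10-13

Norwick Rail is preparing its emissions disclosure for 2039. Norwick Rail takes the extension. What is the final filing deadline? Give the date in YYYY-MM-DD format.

2039-08-02

The statutory due date is 2039-07-15.
2039-07-15 falls on a Friday. The rules make no weekend/holiday allowance, so it remains 2039-07-15.
The 10-business-day extension runs from 2039-07-15 to 2039-08-02.
No adjustment is made for weekends or holidays, so 2039-08-02 stands.
Final deadline: 2039-08-02.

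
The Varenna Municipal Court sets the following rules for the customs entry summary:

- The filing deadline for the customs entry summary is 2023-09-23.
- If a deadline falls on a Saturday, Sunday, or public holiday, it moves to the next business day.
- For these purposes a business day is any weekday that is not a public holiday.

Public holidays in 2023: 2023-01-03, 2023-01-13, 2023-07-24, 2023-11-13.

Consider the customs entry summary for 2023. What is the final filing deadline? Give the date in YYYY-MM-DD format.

Start from the fixed due date, 2023-09-23.
2023-09-23 is a Saturday; the next business day is 2023-09-25 (Monday).
So the filing is due 2023-09-25.

2023-09-25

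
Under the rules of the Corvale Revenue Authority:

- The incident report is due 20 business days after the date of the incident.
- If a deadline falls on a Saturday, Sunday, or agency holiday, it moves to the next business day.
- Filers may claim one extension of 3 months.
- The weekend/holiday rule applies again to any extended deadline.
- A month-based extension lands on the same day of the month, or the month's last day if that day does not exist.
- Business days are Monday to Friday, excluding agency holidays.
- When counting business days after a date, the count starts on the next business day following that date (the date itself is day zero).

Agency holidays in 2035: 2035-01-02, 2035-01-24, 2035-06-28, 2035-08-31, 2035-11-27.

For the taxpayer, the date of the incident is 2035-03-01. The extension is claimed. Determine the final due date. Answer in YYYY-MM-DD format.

2035-06-29

Counting 20 business days after 2035-03-01 (skipping weekends and listed holidays) reaches 2035-03-29.
Since 2035-03-29 is a Thursday and not a holiday, the date is unchanged.
The 3 months extension carries 2035-03-29 to 2035-06-29.
2035-06-29 is a Friday and not a listed holiday, so it stands.
The final due date is 2035-06-29.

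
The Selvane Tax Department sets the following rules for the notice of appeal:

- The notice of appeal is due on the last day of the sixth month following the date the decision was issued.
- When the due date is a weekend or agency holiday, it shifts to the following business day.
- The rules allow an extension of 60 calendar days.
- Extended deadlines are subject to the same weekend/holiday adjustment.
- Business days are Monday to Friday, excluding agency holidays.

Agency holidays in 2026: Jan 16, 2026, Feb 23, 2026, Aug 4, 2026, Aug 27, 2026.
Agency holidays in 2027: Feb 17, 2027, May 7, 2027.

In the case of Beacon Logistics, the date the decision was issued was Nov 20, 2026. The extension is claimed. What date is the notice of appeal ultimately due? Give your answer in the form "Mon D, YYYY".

6 months after Nov 20, 2026 falls in May 2027; the last day of that month is May 31, 2027.
May 31, 2027 is a Monday and not a listed holiday, so it stands.
With the 60-day extension, May 31, 2027 becomes Jul 30, 2027.
Since Jul 30, 2027 is a Friday and not a holiday, the date is unchanged.
The final due date is Jul 30, 2027.

Jul 30, 2027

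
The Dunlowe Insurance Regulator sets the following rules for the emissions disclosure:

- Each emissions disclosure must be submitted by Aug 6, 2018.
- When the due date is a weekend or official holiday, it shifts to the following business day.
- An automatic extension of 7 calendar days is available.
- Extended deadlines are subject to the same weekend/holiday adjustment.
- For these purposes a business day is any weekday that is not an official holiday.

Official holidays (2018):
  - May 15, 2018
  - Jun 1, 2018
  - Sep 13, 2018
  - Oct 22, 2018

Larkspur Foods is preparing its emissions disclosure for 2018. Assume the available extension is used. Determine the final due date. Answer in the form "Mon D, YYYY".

Aug 13, 2018

Start from the fixed due date, Aug 6, 2018.
Aug 6, 2018 is a Monday and not a listed holiday, so it stands.
The 7-calendar-day extension moves the deadline from Aug 6, 2018 to Aug 13, 2018.
Aug 13, 2018 (Monday) is already a business day.
The final due date is Aug 13, 2018.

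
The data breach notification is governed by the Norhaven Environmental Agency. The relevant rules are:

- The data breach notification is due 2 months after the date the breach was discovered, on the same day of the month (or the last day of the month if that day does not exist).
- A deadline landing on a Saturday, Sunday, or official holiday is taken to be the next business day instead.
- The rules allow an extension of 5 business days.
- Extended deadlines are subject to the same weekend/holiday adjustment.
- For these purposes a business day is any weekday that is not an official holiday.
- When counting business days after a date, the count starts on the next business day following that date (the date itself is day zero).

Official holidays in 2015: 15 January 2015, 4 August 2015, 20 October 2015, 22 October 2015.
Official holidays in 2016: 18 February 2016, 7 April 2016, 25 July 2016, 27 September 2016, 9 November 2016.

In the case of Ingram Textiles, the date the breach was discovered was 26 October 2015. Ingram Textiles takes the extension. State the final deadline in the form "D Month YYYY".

2 months after 26 October 2015, on the same day of the month, is 26 December 2015.
26 December 2015 falls on a Saturday. Rolling to the next business day gives 28 December 2015, a Monday.
The 5-business-day extension runs from 28 December 2015 to 4 January 2016.
4 January 2016 (Monday) is already a business day.
So the filing is due 4 January 2016.

4 January 2016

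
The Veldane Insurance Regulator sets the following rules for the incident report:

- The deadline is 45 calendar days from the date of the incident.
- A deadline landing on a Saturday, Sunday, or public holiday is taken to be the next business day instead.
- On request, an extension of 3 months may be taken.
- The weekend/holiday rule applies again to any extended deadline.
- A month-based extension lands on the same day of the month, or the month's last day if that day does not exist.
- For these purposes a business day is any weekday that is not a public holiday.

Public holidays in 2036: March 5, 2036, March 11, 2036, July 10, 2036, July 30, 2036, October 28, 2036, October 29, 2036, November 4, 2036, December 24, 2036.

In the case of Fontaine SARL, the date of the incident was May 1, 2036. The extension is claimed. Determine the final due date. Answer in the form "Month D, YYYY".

Trigger date May 1, 2036 + 45 calendar days = June 15, 2036.
June 15, 2036 falls on a Sunday. Rolling to the next business day gives June 16, 2036, a Monday.
Add 3 months to June 16, 2036: September 16, 2036.
September 16, 2036 (Tuesday) is already a business day.
Deadline: September 16, 2036.

September 16, 2036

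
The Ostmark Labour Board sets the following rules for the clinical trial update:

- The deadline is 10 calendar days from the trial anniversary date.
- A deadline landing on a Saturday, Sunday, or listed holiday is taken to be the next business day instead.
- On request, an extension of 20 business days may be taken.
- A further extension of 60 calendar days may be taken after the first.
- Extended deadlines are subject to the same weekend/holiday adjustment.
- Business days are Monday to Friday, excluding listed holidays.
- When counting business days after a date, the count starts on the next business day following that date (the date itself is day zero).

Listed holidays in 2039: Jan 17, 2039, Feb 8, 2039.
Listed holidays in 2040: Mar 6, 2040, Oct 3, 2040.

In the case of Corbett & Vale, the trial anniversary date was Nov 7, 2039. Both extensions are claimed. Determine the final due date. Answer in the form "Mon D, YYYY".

Trigger date Nov 7, 2039 + 10 calendar days = Nov 17, 2039.
Since Nov 17, 2039 is a Thursday and not a holiday, the date is unchanged.
Counting 20 further business days from Nov 17, 2039 reaches Dec 15, 2039.
Since Dec 15, 2039 is a Thursday and not a holiday, the date is unchanged.
The 60-calendar-day extension moves the deadline from Dec 15, 2039 to Feb 13, 2040.
Feb 13, 2040 is a Monday and not a listed holiday, so it stands.
Final deadline: Feb 13, 2040.

Feb 13, 2040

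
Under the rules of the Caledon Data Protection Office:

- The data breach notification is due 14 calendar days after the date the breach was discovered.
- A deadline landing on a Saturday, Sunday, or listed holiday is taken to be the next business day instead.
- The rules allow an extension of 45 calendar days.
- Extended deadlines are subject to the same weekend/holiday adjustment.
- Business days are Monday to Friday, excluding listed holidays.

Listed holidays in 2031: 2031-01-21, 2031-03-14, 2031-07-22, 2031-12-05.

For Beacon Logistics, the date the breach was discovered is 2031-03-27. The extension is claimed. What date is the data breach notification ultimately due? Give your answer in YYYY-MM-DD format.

14 calendar days after 2031-03-27 is 2031-04-10.
2031-04-10 falls on a Thursday, which is a business day, so no adjustment is needed.
The 45-calendar-day extension moves the deadline from 2031-04-10 to 2031-05-25.
2031-05-25 is a Sunday; the next business day is 2031-05-26 (Monday).
The final due date is 2031-05-26.

2031-05-26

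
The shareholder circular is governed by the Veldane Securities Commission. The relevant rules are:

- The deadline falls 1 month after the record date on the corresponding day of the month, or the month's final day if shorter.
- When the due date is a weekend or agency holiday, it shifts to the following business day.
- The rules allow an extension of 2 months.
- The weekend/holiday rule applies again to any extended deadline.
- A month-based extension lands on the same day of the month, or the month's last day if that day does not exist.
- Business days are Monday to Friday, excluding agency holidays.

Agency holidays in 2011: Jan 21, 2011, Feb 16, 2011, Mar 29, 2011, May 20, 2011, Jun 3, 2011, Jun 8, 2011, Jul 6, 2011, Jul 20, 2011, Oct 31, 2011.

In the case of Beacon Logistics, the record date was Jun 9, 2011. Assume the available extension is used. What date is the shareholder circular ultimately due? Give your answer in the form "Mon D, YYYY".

Moving 1 month forward from Jun 9, 2011 on the corresponding day gives Jul 9, 2011.
Jul 9, 2011 is a Saturday, so it moves to the next business day, Jul 11, 2011 (Monday).
The 2 months extension carries Jul 11, 2011 to Sep 11, 2011.
Sep 11, 2011 falls on a Sunday. Rolling to the next business day gives Sep 12, 2011, a Monday.
The final due date is Sep 12, 2011.

Sep 12, 2011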